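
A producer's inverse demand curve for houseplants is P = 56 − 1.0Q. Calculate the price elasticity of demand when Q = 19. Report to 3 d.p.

-1.947

At Q = 19, P = 56 − 1.0(19) = 37.00.
dP/dQ = −1.0, so dQ/dP = 1/(−1.0) = -1.000.
ε = (dQ/dP)(P/Q) = (-1.000)(37.00/19).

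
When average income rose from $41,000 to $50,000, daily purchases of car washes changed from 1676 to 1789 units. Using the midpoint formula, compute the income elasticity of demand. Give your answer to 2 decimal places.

0.33

ΔQ = 113, ΔI = 9000. Midpoints: Ī = 45,500, Q̄ = 1732.5.
ε_I = (ΔQ/ΔI)(Ī/Q̄) = (113/9000)(45500/1732.5).
ε_I > 0, so the good is normal.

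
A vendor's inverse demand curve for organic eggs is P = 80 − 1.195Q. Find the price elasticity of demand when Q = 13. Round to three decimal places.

At Q = 13, P = 80 − 1.195(13) = 64.47.
dP/dQ = −1.195, so dQ/dP = 1/(−1.195) = -0.837.
ε = (dQ/dP)(P/Q) = (-0.837)(64.47/13).

-4.150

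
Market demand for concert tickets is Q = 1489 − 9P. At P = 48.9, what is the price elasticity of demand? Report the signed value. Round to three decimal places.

At P = 48.9, Q = 1048.900.
dQ/dP = −9.
ε = (dQ/dP)(P/Q) = (-9)(48.9/1048.900).
|ε| < 1, so demand is inelastic at this price.

-0.420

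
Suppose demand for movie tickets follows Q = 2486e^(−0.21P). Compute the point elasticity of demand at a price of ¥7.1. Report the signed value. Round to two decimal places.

-1.49

At P = 7.1, Q = 559.716.
dQ/dP = −0.21·2486e^(−0.21P) = −0.21Q = -117.540.
ε = (dQ/dP)(P/Q) = (-117.540)(7.1/559.716).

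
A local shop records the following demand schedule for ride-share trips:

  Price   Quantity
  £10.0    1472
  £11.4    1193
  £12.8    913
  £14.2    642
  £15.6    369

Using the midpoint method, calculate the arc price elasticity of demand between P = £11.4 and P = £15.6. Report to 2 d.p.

At P = 11.4, Q = 1193; at P = 15.6, Q = 369.
ΔQ = -824, ΔP = 4.2. Midpoints: P̄ = 13.50, Q̄ = 781.0.
ε = (ΔQ/ΔP)(P̄/Q̄) = (-824/4.2)(13.50/781.0).

-3.39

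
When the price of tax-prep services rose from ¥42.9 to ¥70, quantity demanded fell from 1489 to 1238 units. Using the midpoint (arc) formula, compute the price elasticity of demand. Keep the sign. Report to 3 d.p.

ΔQ = 1238 − 1489 = -251; ΔP = 70 − 42.9 = 27.1.
Midpoints: P̄ = 56.45, Q̄ = 1363.5.
ε = (ΔQ/ΔP)(P̄/Q̄) = (-251/27.1)(56.45/1363.5).

-0.383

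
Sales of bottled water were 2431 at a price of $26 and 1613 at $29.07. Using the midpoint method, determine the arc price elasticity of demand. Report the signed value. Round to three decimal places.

ΔQ = 1613 − 2431 = -818; ΔP = 29.07 − 26 = 3.07.
Midpoints: P̄ = 27.54, Q̄ = 2022.0.
ε = (ΔQ/ΔP)(P̄/Q̄) = (-818/3.07)(27.54/2022.0).

-3.628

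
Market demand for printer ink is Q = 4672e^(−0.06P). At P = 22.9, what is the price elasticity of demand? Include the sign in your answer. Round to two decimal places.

-1.37

At P = 22.9, Q = 1182.448.
dQ/dP = −0.06·4672e^(−0.06P) = −0.06Q = -70.947.
ε = (dQ/dP)(P/Q) = (-70.947)(22.9/1182.448).
|ε| > 1, so demand is elastic at this price.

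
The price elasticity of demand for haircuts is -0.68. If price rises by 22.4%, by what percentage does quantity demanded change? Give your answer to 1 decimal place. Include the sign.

-15.2%

%ΔQ ≈ ε × %ΔP = (-0.68)(22.4%) = -15.23%.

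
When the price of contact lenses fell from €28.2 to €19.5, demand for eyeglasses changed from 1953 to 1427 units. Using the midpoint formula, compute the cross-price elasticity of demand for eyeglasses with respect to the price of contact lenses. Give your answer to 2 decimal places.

0.85

ΔQ_x = 1427 − 1953 = -526; ΔP_y = 19.5 − 28.2 = -8.7.
Midpoints: P̄_y = 23.85, Q̄_x = 1690.0.
ε_xy = (ΔQ_x/ΔP_y)(P̄_y/Q̄_x) = (-526/-8.7)(23.85/1690.0).
ε_xy > 0, so the goods are substitutes.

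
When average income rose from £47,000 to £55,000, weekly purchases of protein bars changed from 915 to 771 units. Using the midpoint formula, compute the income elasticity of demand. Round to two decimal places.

ΔQ = -144, ΔI = 8000. Midpoints: Ī = 51,000, Q̄ = 843.0.
ε_I = (ΔQ/ΔI)(Ī/Q̄) = (-144/8000)(51000/843.0).

-1.09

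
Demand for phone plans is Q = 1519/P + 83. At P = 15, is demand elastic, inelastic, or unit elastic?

inelastic

Q = 184.267, dQ/dP = -6.751.
ε = (dQ/dP)(P/Q) ≈ -0.550.
|ε| = 0.55 < 1.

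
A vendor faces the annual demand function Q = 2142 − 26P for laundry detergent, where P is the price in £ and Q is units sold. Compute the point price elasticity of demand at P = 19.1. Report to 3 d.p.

At P = 19.1, Q = 1645.400.
dQ/dP = −26.
ε = (dQ/dP)(P/Q) = (-26)(19.1/1645.400).

-0.302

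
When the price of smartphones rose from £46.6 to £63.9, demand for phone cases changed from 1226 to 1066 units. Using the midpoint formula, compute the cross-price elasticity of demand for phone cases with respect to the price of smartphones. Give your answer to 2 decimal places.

-0.45

ΔQ_x = 1066 − 1226 = -160; ΔP_y = 63.9 − 46.6 = 17.3.
Midpoints: P̄_y = 55.25, Q̄_x = 1146.0.
ε_xy = (ΔQ_x/ΔP_y)(P̄_y/Q̄_x) = (-160/17.3)(55.25/1146.0).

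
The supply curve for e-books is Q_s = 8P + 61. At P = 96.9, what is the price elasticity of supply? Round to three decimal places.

At P = 96.9, Q_s = 836.20.
dQ_s/dP = 8.
ε_s = (dQ_s/dP)(P/Q_s) = (8)(96.9/836.20).

0.927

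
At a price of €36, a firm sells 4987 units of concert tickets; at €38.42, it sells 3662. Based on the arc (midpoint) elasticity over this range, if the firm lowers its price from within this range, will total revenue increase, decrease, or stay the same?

increase

Arc ε = (-1325/2.42)(37.21/4324.5) ≈ -4.711.
|ε| = 4.71 > 1, so demand is elastic. A price cut therefore raises total revenue.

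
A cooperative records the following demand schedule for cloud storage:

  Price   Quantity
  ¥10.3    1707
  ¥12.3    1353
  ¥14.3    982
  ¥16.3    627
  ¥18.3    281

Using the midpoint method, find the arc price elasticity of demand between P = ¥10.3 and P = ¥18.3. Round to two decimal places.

At P = 10.3, Q = 1707; at P = 18.3, Q = 281.
ΔQ = -1426, ΔP = 8.0. Midpoints: P̄ = 14.30, Q̄ = 994.0.
ε = (ΔQ/ΔP)(P̄/Q̄) = (-1426/8.0)(14.30/994.0).

-2.56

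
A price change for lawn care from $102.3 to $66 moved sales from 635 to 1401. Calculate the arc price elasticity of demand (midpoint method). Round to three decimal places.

-1.744

ΔQ = 1401 − 635 = 766; ΔP = 66 − 102.3 = -36.3.
Midpoints: P̄ = 84.15, Q̄ = 1018.0.
ε = (ΔQ/ΔP)(P̄/Q̄) = (766/-36.3)(84.15/1018.0).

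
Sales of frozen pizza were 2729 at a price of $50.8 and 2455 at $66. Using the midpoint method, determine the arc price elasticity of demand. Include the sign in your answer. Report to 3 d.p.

ΔQ = 2455 − 2729 = -274; ΔP = 66 − 50.8 = 15.2.
Midpoints: P̄ = 58.40, Q̄ = 2592.0.
ε = (ΔQ/ΔP)(P̄/Q̄) = (-274/15.2)(58.40/2592.0).

-0.406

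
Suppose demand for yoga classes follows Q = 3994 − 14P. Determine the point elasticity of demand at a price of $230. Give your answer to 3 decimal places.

-4.160

At P = 230, Q = 774.
dQ/dP = −14.
ε = (dQ/dP)(P/Q) = (-14)(230/774).
|ε| > 1, so demand is elastic at this price.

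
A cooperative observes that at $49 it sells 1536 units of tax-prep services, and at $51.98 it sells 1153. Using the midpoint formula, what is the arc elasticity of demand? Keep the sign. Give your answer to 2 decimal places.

-4.83

ΔQ = 1153 − 1536 = -383; ΔP = 51.98 − 49 = 2.98.
Midpoints: P̄ = 50.49, Q̄ = 1344.5.
ε = (ΔQ/ΔP)(P̄/Q̄) = (-383/2.98)(50.49/1344.5).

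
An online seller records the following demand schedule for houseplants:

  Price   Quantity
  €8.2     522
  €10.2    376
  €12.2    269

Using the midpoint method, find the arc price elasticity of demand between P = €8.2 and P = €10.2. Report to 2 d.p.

At P = 8.2, Q = 522; at P = 10.2, Q = 376.
ΔQ = -146, ΔP = 2.0. Midpoints: P̄ = 9.20, Q̄ = 449.0.
ε = (ΔQ/ΔP)(P̄/Q̄) = (-146/2.0)(9.20/449.0).

-1.50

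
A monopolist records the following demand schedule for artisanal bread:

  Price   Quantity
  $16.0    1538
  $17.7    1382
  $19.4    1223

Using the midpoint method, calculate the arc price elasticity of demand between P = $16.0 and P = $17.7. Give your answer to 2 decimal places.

At P = 16.0, Q = 1538; at P = 17.7, Q = 1382.
ΔQ = -156, ΔP = 1.7. Midpoints: P̄ = 16.85, Q̄ = 1460.0.
ε = (ΔQ/ΔP)(P̄/Q̄) = (-156/1.7)(16.85/1460.0).

-1.06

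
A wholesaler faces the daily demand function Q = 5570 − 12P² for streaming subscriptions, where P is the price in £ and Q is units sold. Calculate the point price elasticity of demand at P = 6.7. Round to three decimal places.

-0.214

At P = 6.7, Q = 5031.320.
dQ/dP = −24P = -160.800.
ε = (dQ/dP)(P/Q) = (-160.800)(6.7/5031.320).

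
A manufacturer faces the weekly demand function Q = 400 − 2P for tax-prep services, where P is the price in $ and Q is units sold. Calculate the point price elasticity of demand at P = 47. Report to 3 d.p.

-0.307

At P = 47, Q = 306.
dQ/dP = −2.
ε = (dQ/dP)(P/Q) = (-2)(47/306).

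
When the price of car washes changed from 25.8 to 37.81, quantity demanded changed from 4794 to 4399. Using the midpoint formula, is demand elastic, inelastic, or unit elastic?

Arc ε ≈ -0.228.
|ε| = 0.23 < 1.

inelastic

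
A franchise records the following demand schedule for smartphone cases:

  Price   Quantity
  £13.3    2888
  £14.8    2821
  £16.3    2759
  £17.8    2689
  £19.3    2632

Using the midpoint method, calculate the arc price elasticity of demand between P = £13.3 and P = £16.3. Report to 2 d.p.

At P = 13.3, Q = 2888; at P = 16.3, Q = 2759.
ΔQ = -129, ΔP = 3.0. Midpoints: P̄ = 14.80, Q̄ = 2823.5.
ε = (ΔQ/ΔP)(P̄/Q̄) = (-129/3.0)(14.80/2823.5).

-0.23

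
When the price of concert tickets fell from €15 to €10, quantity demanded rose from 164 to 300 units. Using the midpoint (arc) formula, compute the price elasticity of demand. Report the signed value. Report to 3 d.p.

ΔQ = 300 − 164 = 136; ΔP = 10 − 15 = -5.
Midpoints: P̄ = 12.50, Q̄ = 232.0.
ε = (ΔQ/ΔP)(P̄/Q̄) = (136/-5)(12.50/232.0).

-1.466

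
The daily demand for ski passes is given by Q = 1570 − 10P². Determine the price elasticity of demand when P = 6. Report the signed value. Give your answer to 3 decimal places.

At P = 6, Q = 1210.
dQ/dP = −20P = -120.
ε = (dQ/dP)(P/Q) = (-120)(6/1210).

-0.595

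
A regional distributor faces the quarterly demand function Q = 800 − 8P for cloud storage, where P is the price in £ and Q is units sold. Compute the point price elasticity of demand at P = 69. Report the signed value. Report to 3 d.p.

At P = 69, Q = 248.
dQ/dP = −8.
ε = (dQ/dP)(P/Q) = (-8)(69/248).

-2.226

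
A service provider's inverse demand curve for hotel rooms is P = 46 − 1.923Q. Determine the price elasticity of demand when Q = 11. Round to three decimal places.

At Q = 11, P = 46 − 1.923(11) = 24.85.
dP/dQ = −1.923, so dQ/dP = 1/(−1.923) = -0.520.
ε = (dQ/dP)(P/Q) = (-0.520)(24.85/11).

-1.175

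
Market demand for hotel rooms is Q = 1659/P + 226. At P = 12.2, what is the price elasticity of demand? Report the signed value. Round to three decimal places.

-0.376

At P = 12.2, Q = 361.984.
dQ/dP = −1659/P² = -11.146.
ε = (dQ/dP)(P/Q) = (-11.146)(12.2/361.984).
|ε| < 1, so demand is inelastic at this price.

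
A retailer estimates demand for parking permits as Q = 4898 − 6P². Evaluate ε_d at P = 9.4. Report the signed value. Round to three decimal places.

At P = 9.4, Q = 4367.840.
dQ/dP = −12P = -112.800.
ε = (dQ/dP)(P/Q) = (-112.800)(9.4/4367.840).
|ε| < 1, so demand is inelastic at this price.

-0.243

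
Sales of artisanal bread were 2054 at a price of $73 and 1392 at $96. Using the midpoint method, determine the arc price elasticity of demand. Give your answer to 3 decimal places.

-1.412

ΔQ = 1392 − 2054 = -662; ΔP = 96 − 73 = 23.
Midpoints: P̄ = 84.50, Q̄ = 1723.0.
ε = (ΔQ/ΔP)(P̄/Q̄) = (-662/23)(84.50/1723.0).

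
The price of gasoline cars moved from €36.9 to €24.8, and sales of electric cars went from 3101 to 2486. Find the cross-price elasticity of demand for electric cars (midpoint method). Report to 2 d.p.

ΔQ_x = 2486 − 3101 = -615; ΔP_y = 24.8 − 36.9 = -12.1.
Midpoints: P̄_y = 30.85, Q̄_x = 2793.5.
ε_xy = (ΔQ_x/ΔP_y)(P̄_y/Q̄_x) = (-615/-12.1)(30.85/2793.5).

0.56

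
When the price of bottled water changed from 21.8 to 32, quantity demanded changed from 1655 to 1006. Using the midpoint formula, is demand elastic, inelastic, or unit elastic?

Arc ε ≈ -1.286.
|ε| = 1.29 > 1.

elastic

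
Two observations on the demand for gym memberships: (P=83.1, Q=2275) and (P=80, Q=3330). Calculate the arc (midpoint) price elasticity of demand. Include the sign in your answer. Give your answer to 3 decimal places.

ΔQ = 3330 − 2275 = 1055; ΔP = 80 − 83.1 = -3.1.
Midpoints: P̄ = 81.55, Q̄ = 2802.5.
ε = (ΔQ/ΔP)(P̄/Q̄) = (1055/-3.1)(81.55/2802.5).

-9.903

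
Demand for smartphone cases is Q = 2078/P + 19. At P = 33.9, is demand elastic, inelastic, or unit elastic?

inelastic

Q = 80.298, dQ/dP = -1.808.
ε = (dQ/dP)(P/Q) ≈ -0.763.
|ε| = 0.76 < 1.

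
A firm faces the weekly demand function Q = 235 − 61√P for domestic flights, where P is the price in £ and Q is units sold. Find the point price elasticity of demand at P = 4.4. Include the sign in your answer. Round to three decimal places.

At P = 4.4, Q = 107.045.
dQ/dP = −61/(2√P) = -14.540.
ε = (dQ/dP)(P/Q) = (-14.540)(4.4/107.045).

-0.598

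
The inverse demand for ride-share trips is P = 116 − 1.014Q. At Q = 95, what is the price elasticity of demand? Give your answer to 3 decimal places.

At Q = 95, P = 116 − 1.014(95) = 19.67.
dP/dQ = −1.014, so dQ/dP = 1/(−1.014) = -0.986.
ε = (dQ/dP)(P/Q) = (-0.986)(19.67/95).

-0.204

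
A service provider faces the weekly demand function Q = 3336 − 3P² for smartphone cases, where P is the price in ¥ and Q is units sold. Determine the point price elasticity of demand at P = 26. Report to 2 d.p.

At P = 26, Q = 1308.
dQ/dP = −6P = -156.
ε = (dQ/dP)(P/Q) = (-156)(26/1308).
|ε| > 1, so demand is elastic at this price.

-3.10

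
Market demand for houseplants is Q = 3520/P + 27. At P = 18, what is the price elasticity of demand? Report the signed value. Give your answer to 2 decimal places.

At P = 18, Q = 222.556.
dQ/dP = −3520/P² = -10.864.
ε = (dQ/dP)(P/Q) = (-10.864)(18/222.556).
|ε| < 1, so demand is inelastic at this price.

-0.88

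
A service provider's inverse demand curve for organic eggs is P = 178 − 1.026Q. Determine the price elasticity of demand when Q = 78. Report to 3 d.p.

-1.224

At Q = 78, P = 178 − 1.026(78) = 97.97.
dP/dQ = −1.026, so dQ/dP = 1/(−1.026) = -0.975.
ε = (dQ/dP)(P/Q) = (-0.975)(97.97/78).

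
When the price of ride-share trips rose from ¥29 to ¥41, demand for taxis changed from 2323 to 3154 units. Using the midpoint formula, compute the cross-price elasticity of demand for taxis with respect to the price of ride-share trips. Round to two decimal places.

ΔQ_x = 3154 − 2323 = 831; ΔP_y = 41 − 29 = 12.
Midpoints: P̄_y = 35.00, Q̄_x = 2738.5.
ε_xy = (ΔQ_x/ΔP_y)(P̄_y/Q̄_x) = (831/12)(35.00/2738.5).

0.89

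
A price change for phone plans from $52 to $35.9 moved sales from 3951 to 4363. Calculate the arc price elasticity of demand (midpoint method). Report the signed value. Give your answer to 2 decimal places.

-0.27

ΔQ = 4363 − 3951 = 412; ΔP = 35.9 − 52 = -16.1.
Midpoints: P̄ = 43.95, Q̄ = 4157.0.
ε = (ΔQ/ΔP)(P̄/Q̄) = (412/-16.1)(43.95/4157.0).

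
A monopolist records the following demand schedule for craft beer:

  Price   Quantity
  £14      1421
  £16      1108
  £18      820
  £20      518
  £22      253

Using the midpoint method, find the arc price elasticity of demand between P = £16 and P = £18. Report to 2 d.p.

At P = 16, Q = 1108; at P = 18, Q = 820.
ΔQ = -288, ΔP = 2. Midpoints: P̄ = 17.00, Q̄ = 964.0.
ε = (ΔQ/ΔP)(P̄/Q̄) = (-288/2)(17.00/964.0).

-2.54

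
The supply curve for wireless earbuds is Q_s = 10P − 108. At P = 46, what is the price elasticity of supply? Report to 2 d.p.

At P = 46, Q_s = 352.
dQ_s/dP = 10.
ε_s = (dQ_s/dP)(P/Q_s) = (10)(46/352).

1.31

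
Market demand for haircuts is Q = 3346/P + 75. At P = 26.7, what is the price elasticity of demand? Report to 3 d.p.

At P = 26.7, Q = 200.318.
dQ/dP = −3346/P² = -4.694.
ε = (dQ/dP)(P/Q) = (-4.694)(26.7/200.318).

-0.626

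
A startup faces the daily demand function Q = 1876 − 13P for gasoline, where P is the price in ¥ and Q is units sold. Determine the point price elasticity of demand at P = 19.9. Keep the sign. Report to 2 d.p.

-0.16

At P = 19.9, Q = 1617.300.
dQ/dP = −13.
ε = (dQ/dP)(P/Q) = (-13)(19.9/1617.300).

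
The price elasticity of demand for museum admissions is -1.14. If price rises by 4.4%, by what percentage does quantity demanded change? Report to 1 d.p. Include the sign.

%ΔQ ≈ ε × %ΔP = (-1.14)(4.4%) = -5.02%.

-5.0%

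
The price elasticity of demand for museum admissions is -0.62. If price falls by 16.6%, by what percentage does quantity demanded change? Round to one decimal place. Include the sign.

%ΔQ ≈ ε × %ΔP = (-0.62)(-16.6%) = 10.29%.

10.3%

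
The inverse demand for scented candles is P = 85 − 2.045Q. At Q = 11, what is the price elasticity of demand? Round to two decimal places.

At Q = 11, P = 85 − 2.045(11) = 62.51.
dP/dQ = −2.045, so dQ/dP = 1/(−2.045) = -0.489.
ε = (dQ/dP)(P/Q) = (-0.489)(62.51/11).

-2.78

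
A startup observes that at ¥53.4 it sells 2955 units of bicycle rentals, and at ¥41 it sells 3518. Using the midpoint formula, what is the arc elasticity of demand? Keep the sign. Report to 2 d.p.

ΔQ = 3518 − 2955 = 563; ΔP = 41 − 53.4 = -12.4.
Midpoints: P̄ = 47.20, Q̄ = 3236.5.
ε = (ΔQ/ΔP)(P̄/Q̄) = (563/-12.4)(47.20/3236.5).

-0.66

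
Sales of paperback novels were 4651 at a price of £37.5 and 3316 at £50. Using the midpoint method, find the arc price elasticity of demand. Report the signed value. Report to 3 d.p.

-1.173

ΔQ = 3316 − 4651 = -1335; ΔP = 50 − 37.5 = 12.5.
Midpoints: P̄ = 43.75, Q̄ = 3983.5.
ε = (ΔQ/ΔP)(P̄/Q̄) = (-1335/12.5)(43.75/3983.5).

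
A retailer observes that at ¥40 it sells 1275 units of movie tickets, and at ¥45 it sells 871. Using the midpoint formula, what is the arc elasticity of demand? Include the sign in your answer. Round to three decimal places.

ΔQ = 871 − 1275 = -404; ΔP = 45 − 40 = 5.
Midpoints: P̄ = 42.50, Q̄ = 1073.0.
ε = (ΔQ/ΔP)(P̄/Q̄) = (-404/5)(42.50/1073.0).

-3.200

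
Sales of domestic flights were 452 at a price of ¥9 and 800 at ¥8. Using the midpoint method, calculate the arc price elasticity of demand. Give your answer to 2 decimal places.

ΔQ = 800 − 452 = 348; ΔP = 8 − 9 = -1.
Midpoints: P̄ = 8.50, Q̄ = 626.0.
ε = (ΔQ/ΔP)(P̄/Q̄) = (348/-1)(8.50/626.0).

-4.73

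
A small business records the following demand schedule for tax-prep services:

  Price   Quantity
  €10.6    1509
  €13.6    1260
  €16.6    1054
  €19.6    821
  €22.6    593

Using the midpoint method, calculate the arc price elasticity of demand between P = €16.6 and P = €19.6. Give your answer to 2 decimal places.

-1.50

At P = 16.6, Q = 1054; at P = 19.6, Q = 821.
ΔQ = -233, ΔP = 3.0. Midpoints: P̄ = 18.10, Q̄ = 937.5.
ε = (ΔQ/ΔP)(P̄/Q̄) = (-233/3.0)(18.10/937.5).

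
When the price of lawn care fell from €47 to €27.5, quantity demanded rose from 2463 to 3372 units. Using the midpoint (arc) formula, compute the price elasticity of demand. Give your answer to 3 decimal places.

-0.595

ΔQ = 3372 − 2463 = 909; ΔP = 27.5 − 47 = -19.5.
Midpoints: P̄ = 37.25, Q̄ = 2917.5.
ε = (ΔQ/ΔP)(P̄/Q̄) = (909/-19.5)(37.25/2917.5).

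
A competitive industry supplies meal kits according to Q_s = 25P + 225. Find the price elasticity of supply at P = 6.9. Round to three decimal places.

At P = 6.9, Q_s = 397.50.
dQ_s/dP = 25.
ε_s = (dQ_s/dP)(P/Q_s) = (25)(6.9/397.50).

0.434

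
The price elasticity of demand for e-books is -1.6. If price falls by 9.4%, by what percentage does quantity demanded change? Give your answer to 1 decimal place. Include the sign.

15.0%

%ΔQ ≈ ε × %ΔP = (-1.6)(-9.4%) = 15.04%.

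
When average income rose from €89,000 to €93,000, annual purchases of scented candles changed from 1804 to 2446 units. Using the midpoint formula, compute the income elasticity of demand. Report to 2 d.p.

6.87

ΔQ = 642, ΔI = 4000. Midpoints: Ī = 91,000, Q̄ = 2125.0.
ε_I = (ΔQ/ΔI)(Ī/Q̄) = (642/4000)(91000/2125.0).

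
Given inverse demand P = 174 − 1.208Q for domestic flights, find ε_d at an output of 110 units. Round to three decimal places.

At Q = 110, P = 174 − 1.208(110) = 41.12.
dP/dQ = −1.208, so dQ/dP = 1/(−1.208) = -0.828.
ε = (dQ/dP)(P/Q) = (-0.828)(41.12/110).

-0.309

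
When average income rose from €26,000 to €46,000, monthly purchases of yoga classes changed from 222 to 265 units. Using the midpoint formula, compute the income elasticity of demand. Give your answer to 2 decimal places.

0.32

ΔQ = 43, ΔI = 20000. Midpoints: Ī = 36,000, Q̄ = 243.5.
ε_I = (ΔQ/ΔI)(Ī/Q̄) = (43/20000)(36000/243.5).
ε_I > 0, so the good is normal.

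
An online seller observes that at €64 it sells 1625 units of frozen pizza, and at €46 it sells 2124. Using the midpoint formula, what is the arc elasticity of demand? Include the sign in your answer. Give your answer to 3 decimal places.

ΔQ = 2124 − 1625 = 499; ΔP = 46 − 64 = -18.
Midpoints: P̄ = 55.00, Q̄ = 1874.5.
ε = (ΔQ/ΔP)(P̄/Q̄) = (499/-18)(55.00/1874.5).

-0.813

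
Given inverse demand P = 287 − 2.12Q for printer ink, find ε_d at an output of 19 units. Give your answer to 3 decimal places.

At Q = 19, P = 287 − 2.12(19) = 246.72.
dP/dQ = −2.12, so dQ/dP = 1/(−2.12) = -0.472.
ε = (dQ/dP)(P/Q) = (-0.472)(246.72/19).

-6.125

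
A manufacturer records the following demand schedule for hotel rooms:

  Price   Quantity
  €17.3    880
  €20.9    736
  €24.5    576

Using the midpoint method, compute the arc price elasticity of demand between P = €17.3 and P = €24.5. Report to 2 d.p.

-1.21

At P = 17.3, Q = 880; at P = 24.5, Q = 576.
ΔQ = -304, ΔP = 7.2. Midpoints: P̄ = 20.90, Q̄ = 728.0.
ε = (ΔQ/ΔP)(P̄/Q̄) = (-304/7.2)(20.90/728.0).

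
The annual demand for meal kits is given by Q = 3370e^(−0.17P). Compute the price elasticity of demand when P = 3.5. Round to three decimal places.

-0.595

At P = 3.5, Q = 1858.766.
dQ/dP = −0.17·3370e^(−0.17P) = −0.17Q = -315.990.
ε = (dQ/dP)(P/Q) = (-315.990)(3.5/1858.766).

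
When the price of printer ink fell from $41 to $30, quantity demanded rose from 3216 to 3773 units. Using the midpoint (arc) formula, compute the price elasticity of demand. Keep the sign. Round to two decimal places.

-0.51

ΔQ = 3773 − 3216 = 557; ΔP = 30 − 41 = -11.
Midpoints: P̄ = 35.50, Q̄ = 3494.5.
ε = (ΔQ/ΔP)(P̄/Q̄) = (557/-11)(35.50/3494.5).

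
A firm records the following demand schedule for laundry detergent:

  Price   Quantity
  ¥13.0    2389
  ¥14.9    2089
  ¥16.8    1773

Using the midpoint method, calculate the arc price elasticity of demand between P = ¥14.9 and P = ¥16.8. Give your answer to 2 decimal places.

At P = 14.9, Q = 2089; at P = 16.8, Q = 1773.
ΔQ = -316, ΔP = 1.9. Midpoints: P̄ = 15.85, Q̄ = 1931.0.
ε = (ΔQ/ΔP)(P̄/Q̄) = (-316/1.9)(15.85/1931.0).

-1.37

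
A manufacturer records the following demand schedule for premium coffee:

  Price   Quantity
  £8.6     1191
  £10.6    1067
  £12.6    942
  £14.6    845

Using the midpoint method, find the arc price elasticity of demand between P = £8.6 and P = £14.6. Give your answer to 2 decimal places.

At P = 8.6, Q = 1191; at P = 14.6, Q = 845.
ΔQ = -346, ΔP = 6.0. Midpoints: P̄ = 11.60, Q̄ = 1018.0.
ε = (ΔQ/ΔP)(P̄/Q̄) = (-346/6.0)(11.60/1018.0).

-0.66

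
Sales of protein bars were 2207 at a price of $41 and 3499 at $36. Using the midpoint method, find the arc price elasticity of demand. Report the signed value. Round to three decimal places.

ΔQ = 3499 − 2207 = 1292; ΔP = 36 − 41 = -5.
Midpoints: P̄ = 38.50, Q̄ = 2853.0.
ε = (ΔQ/ΔP)(P̄/Q̄) = (1292/-5)(38.50/2853.0).

-3.487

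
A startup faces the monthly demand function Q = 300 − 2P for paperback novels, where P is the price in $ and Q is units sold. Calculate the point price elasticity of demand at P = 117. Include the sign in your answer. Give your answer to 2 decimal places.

At P = 117, Q = 66.
dQ/dP = −2.
ε = (dQ/dP)(P/Q) = (-2)(117/66).
|ε| > 1, so demand is elastic at this price.

-3.55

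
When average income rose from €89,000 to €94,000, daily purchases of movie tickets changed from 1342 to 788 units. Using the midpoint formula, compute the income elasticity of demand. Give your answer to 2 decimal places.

-9.52

ΔQ = -554, ΔI = 5000. Midpoints: Ī = 91,500, Q̄ = 1065.0.
ε_I = (ΔQ/ΔI)(Ī/Q̄) = (-554/5000)(91500/1065.0).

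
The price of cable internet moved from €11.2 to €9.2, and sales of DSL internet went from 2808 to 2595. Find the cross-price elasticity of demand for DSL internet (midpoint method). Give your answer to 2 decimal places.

0.40

ΔQ_x = 2595 − 2808 = -213; ΔP_y = 9.2 − 11.2 = -2.
Midpoints: P̄_y = 10.20, Q̄_x = 2701.5.
ε_xy = (ΔQ_x/ΔP_y)(P̄_y/Q̄_x) = (-213/-2)(10.20/2701.5).
ε_xy > 0, so the goods are substitutes.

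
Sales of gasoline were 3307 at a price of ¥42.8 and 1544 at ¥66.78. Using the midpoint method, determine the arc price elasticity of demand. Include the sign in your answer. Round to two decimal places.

-1.66

ΔQ = 1544 − 3307 = -1763; ΔP = 66.78 − 42.8 = 23.98.
Midpoints: P̄ = 54.79, Q̄ = 2425.5.
ε = (ΔQ/ΔP)(P̄/Q̄) = (-1763/23.98)(54.79/2425.5).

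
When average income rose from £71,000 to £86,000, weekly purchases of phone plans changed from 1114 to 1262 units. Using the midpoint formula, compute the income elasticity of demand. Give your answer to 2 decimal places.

0.65

ΔQ = 148, ΔI = 15000. Midpoints: Ī = 78,500, Q̄ = 1188.0.
ε_I = (ΔQ/ΔI)(Ī/Q̄) = (148/15000)(78500/1188.0).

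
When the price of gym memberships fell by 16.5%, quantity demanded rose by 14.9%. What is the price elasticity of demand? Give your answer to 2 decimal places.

ε = %ΔQ / %ΔP = (14.9)/(-16.5) = -0.903.

-0.90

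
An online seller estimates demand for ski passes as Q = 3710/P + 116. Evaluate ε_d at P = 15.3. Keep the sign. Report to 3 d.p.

At P = 15.3, Q = 358.484.
dQ/dP = −3710/P² = -15.849.
ε = (dQ/dP)(P/Q) = (-15.849)(15.3/358.484).
|ε| < 1, so demand is inelastic at this price.

-0.676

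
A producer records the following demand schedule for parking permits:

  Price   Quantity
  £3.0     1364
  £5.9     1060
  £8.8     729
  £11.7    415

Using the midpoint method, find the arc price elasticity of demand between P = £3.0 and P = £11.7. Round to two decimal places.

At P = 3.0, Q = 1364; at P = 11.7, Q = 415.
ΔQ = -949, ΔP = 8.7. Midpoints: P̄ = 7.35, Q̄ = 889.5.
ε = (ΔQ/ΔP)(P̄/Q̄) = (-949/8.7)(7.35/889.5).

-0.90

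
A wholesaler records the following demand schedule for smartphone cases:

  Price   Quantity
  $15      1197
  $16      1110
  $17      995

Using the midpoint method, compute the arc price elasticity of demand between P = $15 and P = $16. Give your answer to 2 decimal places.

-1.17

At P = 15, Q = 1197; at P = 16, Q = 1110.
ΔQ = -87, ΔP = 1. Midpoints: P̄ = 15.50, Q̄ = 1153.5.
ε = (ΔQ/ΔP)(P̄/Q̄) = (-87/1)(15.50/1153.5).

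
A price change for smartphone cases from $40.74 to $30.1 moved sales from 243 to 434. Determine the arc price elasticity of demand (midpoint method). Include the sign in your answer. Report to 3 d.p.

-1.878

ΔQ = 434 − 243 = 191; ΔP = 30.1 − 40.74 = -10.64.
Midpoints: P̄ = 35.42, Q̄ = 338.5.
ε = (ΔQ/ΔP)(P̄/Q̄) = (191/-10.64)(35.42/338.5).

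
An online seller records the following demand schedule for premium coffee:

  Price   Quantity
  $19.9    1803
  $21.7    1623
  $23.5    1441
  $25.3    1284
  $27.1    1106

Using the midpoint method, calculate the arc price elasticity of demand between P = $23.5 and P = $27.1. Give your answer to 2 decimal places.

-1.85

At P = 23.5, Q = 1441; at P = 27.1, Q = 1106.
ΔQ = -335, ΔP = 3.6. Midpoints: P̄ = 25.30, Q̄ = 1273.5.
ε = (ΔQ/ΔP)(P̄/Q̄) = (-335/3.6)(25.30/1273.5).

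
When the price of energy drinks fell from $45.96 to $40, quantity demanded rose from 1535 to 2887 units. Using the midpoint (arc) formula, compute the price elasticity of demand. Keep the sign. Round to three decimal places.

ΔQ = 2887 − 1535 = 1352; ΔP = 40 − 45.96 = -5.96.
Midpoints: P̄ = 42.98, Q̄ = 2211.0.
ε = (ΔQ/ΔP)(P̄/Q̄) = (1352/-5.96)(42.98/2211.0).

-4.410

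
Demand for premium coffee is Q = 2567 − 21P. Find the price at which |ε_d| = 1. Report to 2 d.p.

For linear demand Q = a − bP, ε = −bP/(a − bP). |ε| = 1 when bP = a − bP, i.e. P = a/(2b).
P = 2567/(2·21) = 2567/42 = 61.1190.

61.12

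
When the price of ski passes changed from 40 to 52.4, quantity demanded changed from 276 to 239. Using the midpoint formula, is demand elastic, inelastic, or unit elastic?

Arc ε ≈ -0.535.
|ε| = 0.54 < 1.

inelastic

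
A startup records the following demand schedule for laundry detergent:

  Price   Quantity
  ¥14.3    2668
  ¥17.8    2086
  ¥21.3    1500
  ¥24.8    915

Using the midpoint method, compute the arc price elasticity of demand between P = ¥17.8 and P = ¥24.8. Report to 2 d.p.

At P = 17.8, Q = 2086; at P = 24.8, Q = 915.
ΔQ = -1171, ΔP = 7.0. Midpoints: P̄ = 21.30, Q̄ = 1500.5.
ε = (ΔQ/ΔP)(P̄/Q̄) = (-1171/7.0)(21.30/1500.5).

-2.37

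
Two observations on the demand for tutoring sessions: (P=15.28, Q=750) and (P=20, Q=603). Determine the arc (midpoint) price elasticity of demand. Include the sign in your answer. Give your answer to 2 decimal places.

-0.81

ΔQ = 603 − 750 = -147; ΔP = 20 − 15.28 = 4.72.
Midpoints: P̄ = 17.64, Q̄ = 676.5.
ε = (ΔQ/ΔP)(P̄/Q̄) = (-147/4.72)(17.64/676.5).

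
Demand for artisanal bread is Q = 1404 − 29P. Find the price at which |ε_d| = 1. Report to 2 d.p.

For linear demand Q = a − bP, ε = −bP/(a − bP). |ε| = 1 when bP = a − bP, i.e. P = a/(2b).
P = 1404/(2·29) = 1404/58 = 24.2069.

24.21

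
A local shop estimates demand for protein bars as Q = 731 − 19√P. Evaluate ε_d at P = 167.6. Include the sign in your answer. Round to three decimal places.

At P = 167.6, Q = 485.025.
dQ/dP = −19/(2√P) = -0.734.
ε = (dQ/dP)(P/Q) = (-0.734)(167.6/485.025).

-0.254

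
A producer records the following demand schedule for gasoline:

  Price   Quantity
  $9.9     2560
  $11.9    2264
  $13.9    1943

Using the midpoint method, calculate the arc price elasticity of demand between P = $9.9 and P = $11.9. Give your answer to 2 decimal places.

-0.67

At P = 9.9, Q = 2560; at P = 11.9, Q = 2264.
ΔQ = -296, ΔP = 2.0. Midpoints: P̄ = 10.90, Q̄ = 2412.0.
ε = (ΔQ/ΔP)(P̄/Q̄) = (-296/2.0)(10.90/2412.0).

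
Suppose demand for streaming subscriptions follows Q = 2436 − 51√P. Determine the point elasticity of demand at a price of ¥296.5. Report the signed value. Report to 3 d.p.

-0.282

At P = 296.5, Q = 1557.822.
dQ/dP = −51/(2√P) = -1.481.
ε = (dQ/dP)(P/Q) = (-1.481)(296.5/1557.822).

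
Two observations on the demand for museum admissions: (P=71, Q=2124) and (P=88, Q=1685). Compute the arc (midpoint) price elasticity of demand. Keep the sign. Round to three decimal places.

-1.078

ΔQ = 1685 − 2124 = -439; ΔP = 88 − 71 = 17.
Midpoints: P̄ = 79.50, Q̄ = 1904.5.
ε = (ΔQ/ΔP)(P̄/Q̄) = (-439/17)(79.50/1904.5).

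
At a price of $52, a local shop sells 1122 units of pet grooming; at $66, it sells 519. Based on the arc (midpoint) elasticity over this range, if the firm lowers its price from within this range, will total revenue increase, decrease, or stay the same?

increase

Arc ε = (-603/14)(59.00/820.5) ≈ -3.097.
|ε| = 3.10 > 1, so demand is elastic. A price cut therefore raises total revenue.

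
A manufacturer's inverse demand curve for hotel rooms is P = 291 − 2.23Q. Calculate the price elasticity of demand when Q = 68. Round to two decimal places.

At Q = 68, P = 291 − 2.23(68) = 139.36.
dP/dQ = −2.23, so dQ/dP = 1/(−2.23) = -0.448.
ε = (dQ/dP)(P/Q) = (-0.448)(139.36/68).

-0.92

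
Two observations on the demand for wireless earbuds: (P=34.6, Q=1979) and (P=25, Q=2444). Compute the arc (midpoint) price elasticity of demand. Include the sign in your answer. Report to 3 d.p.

ΔQ = 2444 − 1979 = 465; ΔP = 25 − 34.6 = -9.6.
Midpoints: P̄ = 29.80, Q̄ = 2211.5.
ε = (ΔQ/ΔP)(P̄/Q̄) = (465/-9.6)(29.80/2211.5).

-0.653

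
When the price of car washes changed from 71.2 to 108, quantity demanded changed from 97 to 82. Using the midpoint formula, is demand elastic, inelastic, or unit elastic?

inelastic

Arc ε ≈ -0.408.
|ε| = 0.41 < 1.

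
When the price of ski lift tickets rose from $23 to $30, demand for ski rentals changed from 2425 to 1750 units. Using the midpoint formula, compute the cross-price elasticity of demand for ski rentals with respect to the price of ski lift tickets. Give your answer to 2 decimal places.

ΔQ_x = 1750 − 2425 = -675; ΔP_y = 30 − 23 = 7.
Midpoints: P̄_y = 26.50, Q̄_x = 2087.5.
ε_xy = (ΔQ_x/ΔP_y)(P̄_y/Q̄_x) = (-675/7)(26.50/2087.5).
ε_xy < 0, so the goods are complements.

-1.22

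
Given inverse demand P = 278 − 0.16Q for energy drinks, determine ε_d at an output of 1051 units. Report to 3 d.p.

-0.653

At Q = 1051, P = 278 − 0.16(1051) = 109.84.
dP/dQ = −0.16, so dQ/dP = 1/(−0.16) = -6.250.
ε = (dQ/dP)(P/Q) = (-6.250)(109.84/1051).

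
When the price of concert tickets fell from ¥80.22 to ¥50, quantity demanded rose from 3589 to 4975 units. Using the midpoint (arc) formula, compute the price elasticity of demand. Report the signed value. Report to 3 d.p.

-0.697

ΔQ = 4975 − 3589 = 1386; ΔP = 50 − 80.22 = -30.22.
Midpoints: P̄ = 65.11, Q̄ = 4282.0.
ε = (ΔQ/ΔP)(P̄/Q̄) = (1386/-30.22)(65.11/4282.0).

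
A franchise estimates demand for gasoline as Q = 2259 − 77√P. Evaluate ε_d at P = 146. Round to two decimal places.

-0.35

At P = 146, Q = 1328.605.
dQ/dP = −77/(2√P) = -3.186.
ε = (dQ/dP)(P/Q) = (-3.186)(146/1328.605).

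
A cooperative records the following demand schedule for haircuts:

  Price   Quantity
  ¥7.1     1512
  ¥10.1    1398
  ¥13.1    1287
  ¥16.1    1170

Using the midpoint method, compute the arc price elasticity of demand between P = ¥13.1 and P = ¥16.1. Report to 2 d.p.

-0.46

At P = 13.1, Q = 1287; at P = 16.1, Q = 1170.
ΔQ = -117, ΔP = 3.0. Midpoints: P̄ = 14.60, Q̄ = 1228.5.
ε = (ΔQ/ΔP)(P̄/Q̄) = (-117/3.0)(14.60/1228.5).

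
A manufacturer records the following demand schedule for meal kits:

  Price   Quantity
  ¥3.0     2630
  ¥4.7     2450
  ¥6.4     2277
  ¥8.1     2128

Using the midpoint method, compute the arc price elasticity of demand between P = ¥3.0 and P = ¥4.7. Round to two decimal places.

At P = 3.0, Q = 2630; at P = 4.7, Q = 2450.
ΔQ = -180, ΔP = 1.7. Midpoints: P̄ = 3.85, Q̄ = 2540.0.
ε = (ΔQ/ΔP)(P̄/Q̄) = (-180/1.7)(3.85/2540.0).

-0.16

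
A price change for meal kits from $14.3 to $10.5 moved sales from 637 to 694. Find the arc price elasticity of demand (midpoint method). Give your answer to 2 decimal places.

ΔQ = 694 − 637 = 57; ΔP = 10.5 − 14.3 = -3.8.
Midpoints: P̄ = 12.40, Q̄ = 665.5.
ε = (ΔQ/ΔP)(P̄/Q̄) = (57/-3.8)(12.40/665.5).

-0.28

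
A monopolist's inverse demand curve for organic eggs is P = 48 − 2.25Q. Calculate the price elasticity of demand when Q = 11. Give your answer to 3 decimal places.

-0.939

At Q = 11, P = 48 − 2.25(11) = 23.25.
dP/dQ = −2.25, so dQ/dP = 1/(−2.25) = -0.444.
ε = (dQ/dP)(P/Q) = (-0.444)(23.25/11).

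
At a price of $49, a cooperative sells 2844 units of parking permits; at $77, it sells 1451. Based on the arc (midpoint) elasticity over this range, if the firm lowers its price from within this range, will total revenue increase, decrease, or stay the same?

increase

Arc ε = (-1393/28)(63.00/2147.5) ≈ -1.459.
|ε| = 1.46 > 1, so demand is elastic. A price cut therefore raises total revenue.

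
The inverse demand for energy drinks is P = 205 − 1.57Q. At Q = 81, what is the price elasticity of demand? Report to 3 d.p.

-0.612

At Q = 81, P = 205 − 1.57(81) = 77.83.
dP/dQ = −1.57, so dQ/dP = 1/(−1.57) = -0.637.
ε = (dQ/dP)(P/Q) = (-0.637)(77.83/81).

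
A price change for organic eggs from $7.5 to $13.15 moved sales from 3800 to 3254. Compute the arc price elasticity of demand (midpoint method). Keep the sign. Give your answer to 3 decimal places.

ΔQ = 3254 − 3800 = -546; ΔP = 13.15 − 7.5 = 5.65.
Midpoints: P̄ = 10.32, Q̄ = 3527.0.
ε = (ΔQ/ΔP)(P̄/Q̄) = (-546/5.65)(10.32/3527.0).

-0.283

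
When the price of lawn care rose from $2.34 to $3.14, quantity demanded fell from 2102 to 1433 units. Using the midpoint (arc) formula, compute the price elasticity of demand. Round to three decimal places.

ΔQ = 1433 − 2102 = -669; ΔP = 3.14 − 2.34 = 0.8.
Midpoints: P̄ = 2.74, Q̄ = 1767.5.
ε = (ΔQ/ΔP)(P̄/Q̄) = (-669/0.8)(2.74/1767.5).

-1.296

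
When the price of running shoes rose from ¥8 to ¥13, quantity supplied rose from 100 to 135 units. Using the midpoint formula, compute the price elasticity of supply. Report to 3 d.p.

ΔQ = 135 − 100 = 35; ΔP = 13 − 8 = 5.
Midpoints: P̄ = 10.50, Q̄ = 117.5.
ε_s = (ΔQ/ΔP)(P̄/Q̄) = (35/5)(10.50/117.5).

0.626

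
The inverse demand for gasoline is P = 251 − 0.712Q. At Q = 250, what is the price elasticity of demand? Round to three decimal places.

At Q = 250, P = 251 − 0.712(250) = 73.00.
dP/dQ = −0.712, so dQ/dP = 1/(−0.712) = -1.404.
ε = (dQ/dP)(P/Q) = (-1.404)(73.00/250).

-0.410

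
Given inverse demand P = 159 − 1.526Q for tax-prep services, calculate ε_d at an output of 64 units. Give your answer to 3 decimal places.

At Q = 64, P = 159 − 1.526(64) = 61.34.
dP/dQ = −1.526, so dQ/dP = 1/(−1.526) = -0.655.
ε = (dQ/dP)(P/Q) = (-0.655)(61.34/64).

-0.628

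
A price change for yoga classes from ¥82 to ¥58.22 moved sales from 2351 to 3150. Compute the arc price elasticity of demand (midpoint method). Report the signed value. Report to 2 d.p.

ΔQ = 3150 − 2351 = 799; ΔP = 58.22 − 82 = -23.78.
Midpoints: P̄ = 70.11, Q̄ = 2750.5.
ε = (ΔQ/ΔP)(P̄/Q̄) = (799/-23.78)(70.11/2750.5).

-0.86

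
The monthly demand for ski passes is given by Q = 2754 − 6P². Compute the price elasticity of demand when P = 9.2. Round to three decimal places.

At P = 9.2, Q = 2246.160.
dQ/dP = −12P = -110.400.
ε = (dQ/dP)(P/Q) = (-110.400)(9.2/2246.160).
|ε| < 1, so demand is inelastic at this price.

-0.452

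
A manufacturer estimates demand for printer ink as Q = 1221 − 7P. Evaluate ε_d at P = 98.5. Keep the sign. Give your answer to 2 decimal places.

-1.30

At P = 98.5, Q = 531.500.
dQ/dP = −7.
ε = (dQ/dP)(P/Q) = (-7)(98.5/531.500).
|ε| > 1, so demand is elastic at this price.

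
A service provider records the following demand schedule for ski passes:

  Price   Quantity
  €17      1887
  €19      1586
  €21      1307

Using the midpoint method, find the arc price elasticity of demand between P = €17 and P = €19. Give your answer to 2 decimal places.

-1.56

At P = 17, Q = 1887; at P = 19, Q = 1586.
ΔQ = -301, ΔP = 2. Midpoints: P̄ = 18.00, Q̄ = 1736.5.
ε = (ΔQ/ΔP)(P̄/Q̄) = (-301/2)(18.00/1736.5).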